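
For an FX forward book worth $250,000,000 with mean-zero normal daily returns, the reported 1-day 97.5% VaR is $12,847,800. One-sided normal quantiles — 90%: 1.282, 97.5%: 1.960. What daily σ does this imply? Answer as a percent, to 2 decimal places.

2.62%

VaR as a fraction: $12,847,800 / $250,000,000 = 5.139%.
σ = VaR / z = 5.139% / 1.960 = 2.622%.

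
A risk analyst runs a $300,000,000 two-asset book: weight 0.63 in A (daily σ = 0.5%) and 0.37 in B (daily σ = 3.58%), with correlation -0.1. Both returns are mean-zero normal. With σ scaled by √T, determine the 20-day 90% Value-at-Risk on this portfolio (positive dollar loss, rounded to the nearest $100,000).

σ_p = √(0.63²·0.5² + 0.37²·3.58² + 2·-0.1·0.63·0.37·0.5·3.58) = 1.331%.
σ_{20d} = 1.331% × √20 = 5.952%.
z(90%) = 1.282.
VaR = 1.282 × 5.952% = 7.630%; on $300,000,000 that is $22,890,000.

$22,900,000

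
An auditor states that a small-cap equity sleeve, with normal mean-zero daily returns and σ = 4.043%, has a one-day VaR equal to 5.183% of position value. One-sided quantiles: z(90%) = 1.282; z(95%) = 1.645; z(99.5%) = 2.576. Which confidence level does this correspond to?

Implied z = VaR/σ = 5.183 / 4.043 = 1.282.
This matches z(90%) = 1.282.

90%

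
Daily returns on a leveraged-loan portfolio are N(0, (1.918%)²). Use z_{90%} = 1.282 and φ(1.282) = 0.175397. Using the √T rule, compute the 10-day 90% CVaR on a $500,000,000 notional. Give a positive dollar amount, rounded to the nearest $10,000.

σ_{10d} = 1.918% × √10 = 6.065%.
ES multiplier = φ(z)/(1−α) = 0.175397/0.1 = 1.754.
ES = 6.065% × 1.754 = 10.638%; on $500,000,000: $53,190,000.

$53,190,000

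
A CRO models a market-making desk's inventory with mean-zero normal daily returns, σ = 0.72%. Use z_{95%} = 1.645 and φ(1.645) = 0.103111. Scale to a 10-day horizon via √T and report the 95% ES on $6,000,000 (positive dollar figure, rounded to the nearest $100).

$281,700

σ_{10d} = 0.72% × √10 = 2.277%.
ES multiplier = φ(z)/(1−α) = 0.103111/0.05 = 2.062.
ES = 2.277% × 2.062 = 4.695%; on $6,000,000: $281,700.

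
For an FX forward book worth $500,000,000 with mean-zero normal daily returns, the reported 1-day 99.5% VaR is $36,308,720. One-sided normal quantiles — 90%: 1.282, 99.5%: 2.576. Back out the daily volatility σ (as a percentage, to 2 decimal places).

VaR as a fraction: $36,308,720 / $500,000,000 = 7.262%.
σ = VaR / z = 7.262% / 2.576 = 2.819%.

2.82%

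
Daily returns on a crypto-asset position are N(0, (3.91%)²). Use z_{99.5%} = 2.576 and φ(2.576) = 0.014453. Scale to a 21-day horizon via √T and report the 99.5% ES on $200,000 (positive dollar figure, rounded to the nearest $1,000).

$104,000

σ_{21d} = 3.91% × √21 = 17.918%.
ES multiplier = φ(z)/(1−α) = 0.014453/0.005 = 2.891.
ES = 17.918% × 2.891 = 51.801%; on $200,000: $103,602.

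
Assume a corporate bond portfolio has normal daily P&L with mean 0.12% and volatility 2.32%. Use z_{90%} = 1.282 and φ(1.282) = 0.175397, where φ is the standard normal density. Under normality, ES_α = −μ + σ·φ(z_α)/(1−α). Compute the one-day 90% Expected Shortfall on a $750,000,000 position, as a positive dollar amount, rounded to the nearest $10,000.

$29,620,000

Tail multiplier: φ(z)/(1−α) = 0.175397 / 0.1 = 1.754.
ES = −(0.12%) + 2.32% × 1.754 = 3.949%.
On $750,000,000: 0.03949 × $750,000,000 = $29,617,500.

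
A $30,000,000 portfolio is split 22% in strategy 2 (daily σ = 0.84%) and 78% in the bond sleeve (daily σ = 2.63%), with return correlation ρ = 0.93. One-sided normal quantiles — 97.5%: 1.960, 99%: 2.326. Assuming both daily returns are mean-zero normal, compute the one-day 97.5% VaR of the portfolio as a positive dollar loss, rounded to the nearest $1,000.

σ_p² = 0.22²·0.84² + 0.78²·2.63² + 2·0.93·0.22·0.78·0.84·2.63 = 4.9475 (%²).
σ_p = √4.9475 = 2.224%.
VaR = 1.960 × 2.224% = 4.359%; on $30,000,000 that is $1,307,700.

$1,308,000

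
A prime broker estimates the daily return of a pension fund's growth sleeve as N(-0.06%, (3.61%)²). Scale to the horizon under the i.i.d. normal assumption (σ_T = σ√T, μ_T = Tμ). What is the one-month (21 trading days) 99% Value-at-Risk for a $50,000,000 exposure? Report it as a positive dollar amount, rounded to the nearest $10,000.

At 99%, z = 2.326.
σ_{21d} = 3.61% × √21 = 16.543%; μ_{21d} = 21 × -0.06% = -1.260%.
VaR = −(-1.260%) + 2.326 × 16.543% = 39.739%.
On $50,000,000: 0.39739 × $50,000,000 = $19,869,500.

$19,870,000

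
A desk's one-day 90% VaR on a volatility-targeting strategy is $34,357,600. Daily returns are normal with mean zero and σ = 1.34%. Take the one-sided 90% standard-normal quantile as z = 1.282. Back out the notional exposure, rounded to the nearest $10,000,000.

VaR as a fraction of value: z·σ = 1.282 × 1.34% = 1.71788%.
Position = $34,357,600 / 0.0171788 = $2,000,000,000.

$2,000,000,000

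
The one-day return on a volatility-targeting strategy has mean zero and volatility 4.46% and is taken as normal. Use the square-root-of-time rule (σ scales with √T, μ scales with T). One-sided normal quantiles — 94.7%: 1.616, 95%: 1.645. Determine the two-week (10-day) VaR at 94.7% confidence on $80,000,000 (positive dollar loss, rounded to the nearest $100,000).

$18,200,000

σ_{10d} = 4.46% × √10 = 14.104%.
VaR = 1.616 × 14.104% = 22.792%.
On $80,000,000: 0.22792 × $80,000,000 = $18,233,600.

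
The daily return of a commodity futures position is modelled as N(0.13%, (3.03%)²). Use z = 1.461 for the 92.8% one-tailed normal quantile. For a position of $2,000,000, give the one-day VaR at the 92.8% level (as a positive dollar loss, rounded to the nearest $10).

$85,940

VaR = −μ + z·σ = −(0.13%) + 1.461 × 3.03% = 4.297%.
On $2,000,000: 0.04297 × $2,000,000 = $85,940.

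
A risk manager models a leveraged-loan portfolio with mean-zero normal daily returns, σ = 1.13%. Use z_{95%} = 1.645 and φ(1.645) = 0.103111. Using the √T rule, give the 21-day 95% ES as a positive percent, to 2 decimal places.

10.68%

σ_{21d} = 1.13% × √21 = 5.178%.
ES multiplier = φ(z)/(1−α) = 0.103111/0.05 = 2.062.
ES = 5.178% × 2.062 = 10.677%.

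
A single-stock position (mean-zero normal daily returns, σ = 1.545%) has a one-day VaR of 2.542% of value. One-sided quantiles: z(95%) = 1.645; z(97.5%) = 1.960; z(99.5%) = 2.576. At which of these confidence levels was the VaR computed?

95%

Implied z = VaR/σ = 2.542 / 1.545 = 1.645.
This matches z(95%) = 1.645.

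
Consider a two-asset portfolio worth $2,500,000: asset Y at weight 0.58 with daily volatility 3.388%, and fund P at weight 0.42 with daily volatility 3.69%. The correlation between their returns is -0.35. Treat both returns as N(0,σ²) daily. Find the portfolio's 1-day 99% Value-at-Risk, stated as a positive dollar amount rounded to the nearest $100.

σ_p² = 0.58²·3.388² + 0.42²·3.69² + 2·-0.35·0.58·0.42·3.388·3.69 = 4.1315 (%²).
σ_p = √4.1315 = 2.033%.
At 99%, z = 2.326.
VaR = 2.326 × 2.033% = 4.729%; on $2,500,000 that is $118,225.

$118,200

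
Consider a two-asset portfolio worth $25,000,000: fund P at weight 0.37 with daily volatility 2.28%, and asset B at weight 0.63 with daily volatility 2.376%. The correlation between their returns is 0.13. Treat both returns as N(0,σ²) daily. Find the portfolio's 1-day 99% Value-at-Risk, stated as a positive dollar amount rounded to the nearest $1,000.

σ_p² = 0.37²·2.28² + 0.63²·2.376² + 2·0.13·0.37·0.63·2.28·2.376 = 3.2806 (%²).
σ_p = √3.2806 = 1.811%.
At 99%, z = 2.326.
VaR = 2.326 × 1.811% = 4.212%; on $25,000,000 that is $1,053,000.

$1,053,000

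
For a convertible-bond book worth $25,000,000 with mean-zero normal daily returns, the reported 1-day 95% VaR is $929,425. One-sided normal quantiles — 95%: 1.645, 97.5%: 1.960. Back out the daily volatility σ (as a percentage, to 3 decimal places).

2.260%

VaR as a fraction: $929,425 / $25,000,000 = 3.718%.
σ = VaR / z = 3.718% / 1.645 = 2.260%.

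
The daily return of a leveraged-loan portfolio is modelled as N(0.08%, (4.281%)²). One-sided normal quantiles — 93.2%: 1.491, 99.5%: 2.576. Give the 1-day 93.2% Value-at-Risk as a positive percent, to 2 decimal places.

VaR = −μ + z·σ = −(0.08%) + 1.491 × 4.281% = 6.303%.

6.30%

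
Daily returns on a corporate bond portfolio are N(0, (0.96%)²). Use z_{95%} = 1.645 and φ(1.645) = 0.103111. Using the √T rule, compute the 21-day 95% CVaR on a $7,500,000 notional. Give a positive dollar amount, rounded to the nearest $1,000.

σ_{21d} = 0.96% × √21 = 4.399%.
ES multiplier = φ(z)/(1−α) = 0.103111/0.05 = 2.062.
ES = 4.399% × 2.062 = 9.071%; on $7,500,000: $680,325.

$680,000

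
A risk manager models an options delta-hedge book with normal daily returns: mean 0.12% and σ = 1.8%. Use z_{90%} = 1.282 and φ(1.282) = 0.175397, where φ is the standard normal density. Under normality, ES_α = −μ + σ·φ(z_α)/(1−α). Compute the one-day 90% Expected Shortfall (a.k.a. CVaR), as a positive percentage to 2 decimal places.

3.04%

Tail multiplier: φ(z)/(1−α) = 0.175397 / 0.1 = 1.754.
ES = −(0.12%) + 1.8% × 1.754 = 3.037%.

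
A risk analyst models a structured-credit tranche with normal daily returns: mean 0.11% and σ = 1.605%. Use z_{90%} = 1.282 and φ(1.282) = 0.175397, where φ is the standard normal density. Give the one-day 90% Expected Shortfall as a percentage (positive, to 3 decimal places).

2.705%

Tail multiplier: φ(z)/(1−α) = 0.175397 / 0.1 = 1.754.
ES = −(0.11%) + 1.605% × 1.754 = 2.705%.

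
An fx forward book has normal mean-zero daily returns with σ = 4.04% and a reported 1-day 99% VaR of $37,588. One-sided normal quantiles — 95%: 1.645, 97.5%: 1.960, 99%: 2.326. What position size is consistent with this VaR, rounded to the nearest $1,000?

VaR as a fraction of value: z·σ = 2.326 × 4.04% = 9.39704%.
Position = $37,588 / 0.0939704 = $399,998.

$400,000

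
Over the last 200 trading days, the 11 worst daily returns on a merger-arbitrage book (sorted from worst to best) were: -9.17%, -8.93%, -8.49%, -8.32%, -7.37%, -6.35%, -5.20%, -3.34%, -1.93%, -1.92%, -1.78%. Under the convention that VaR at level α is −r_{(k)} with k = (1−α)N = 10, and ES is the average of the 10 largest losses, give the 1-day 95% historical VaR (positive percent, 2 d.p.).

1.92%

k = 10; the 10th lowest return is -1.92%, so VaR = 1.92%.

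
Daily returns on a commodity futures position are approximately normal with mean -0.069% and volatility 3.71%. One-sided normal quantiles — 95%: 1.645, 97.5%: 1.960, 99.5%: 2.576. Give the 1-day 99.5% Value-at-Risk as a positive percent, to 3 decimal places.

VaR = −μ + z·σ = −(-0.069%) + 2.576 × 3.71% = 9.626%.

9.626%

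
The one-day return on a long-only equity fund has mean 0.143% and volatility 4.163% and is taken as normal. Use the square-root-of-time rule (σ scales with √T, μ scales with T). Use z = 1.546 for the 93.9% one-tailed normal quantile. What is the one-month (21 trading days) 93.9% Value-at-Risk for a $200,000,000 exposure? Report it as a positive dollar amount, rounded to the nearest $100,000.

$53,000,000

σ_{21d} = 4.163% × √21 = 19.077%; μ_{21d} = 21 × 0.143% = 3.003%.
VaR = −(3.003%) + 1.546 × 19.077% = 26.490%.
On $200,000,000: 0.26490 × $200,000,000 = $52,980,000.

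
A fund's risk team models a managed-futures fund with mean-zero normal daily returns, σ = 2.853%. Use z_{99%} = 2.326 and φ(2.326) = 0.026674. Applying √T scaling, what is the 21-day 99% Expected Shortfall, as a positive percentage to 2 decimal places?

σ_{21d} = 2.853% × √21 = 13.074%.
ES multiplier = φ(z)/(1−α) = 0.026674/0.01 = 2.667.
ES = 13.074% × 2.667 = 34.868%.

34.87%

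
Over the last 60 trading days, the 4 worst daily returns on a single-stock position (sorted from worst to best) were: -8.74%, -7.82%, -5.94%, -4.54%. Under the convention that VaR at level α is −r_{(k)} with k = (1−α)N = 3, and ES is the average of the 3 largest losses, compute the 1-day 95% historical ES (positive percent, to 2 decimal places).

The 3 worst returns sum to -22.50%.
ES = −(-22.50%) / 3 = 7.5% ≈ 7.50%.

7.50%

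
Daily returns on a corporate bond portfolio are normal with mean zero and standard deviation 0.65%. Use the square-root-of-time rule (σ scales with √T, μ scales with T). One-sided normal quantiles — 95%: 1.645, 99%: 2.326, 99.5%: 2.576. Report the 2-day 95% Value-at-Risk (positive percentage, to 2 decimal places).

1.51%

σ_{2d} = 0.65% × √2 = 0.919%.
VaR = 1.645 × 0.919% = 1.512%.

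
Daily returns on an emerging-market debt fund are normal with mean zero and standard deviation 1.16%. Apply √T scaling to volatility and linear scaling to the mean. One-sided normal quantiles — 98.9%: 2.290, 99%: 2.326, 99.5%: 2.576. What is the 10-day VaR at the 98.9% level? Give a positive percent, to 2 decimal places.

σ_{10d} = 1.16% × √10 = 3.668%.
VaR = 2.290 × 3.668% = 8.400%.

8.40%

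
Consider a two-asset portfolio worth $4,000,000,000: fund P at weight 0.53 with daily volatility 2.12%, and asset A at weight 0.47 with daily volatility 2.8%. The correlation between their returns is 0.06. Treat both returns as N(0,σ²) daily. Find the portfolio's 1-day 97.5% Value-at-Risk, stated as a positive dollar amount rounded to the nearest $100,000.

$139,600,000

σ_p² = 0.53²·2.12² + 0.47²·2.8² + 2·0.06·0.53·0.47·2.12·2.8 = 3.1718 (%²).
σ_p = √3.1718 = 1.781%.
At 97.5%, z = 1.960.
VaR = 1.960 × 1.781% = 3.491%; on $4,000,000,000 that is $139,640,000.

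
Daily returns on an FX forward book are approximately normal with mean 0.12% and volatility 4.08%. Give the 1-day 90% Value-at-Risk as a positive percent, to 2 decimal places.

At 90% one-sided, z = 1.282.
VaR = −μ + z·σ = −(0.12%) + 1.282 × 4.08% = 5.111%.

5.11%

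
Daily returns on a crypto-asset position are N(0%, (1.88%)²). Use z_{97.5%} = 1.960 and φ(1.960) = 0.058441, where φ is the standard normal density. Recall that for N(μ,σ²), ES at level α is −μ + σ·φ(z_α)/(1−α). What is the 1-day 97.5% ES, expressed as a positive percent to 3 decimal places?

4.395%

Tail multiplier: φ(z)/(1−α) = 0.058441 / 0.025 = 2.338.
ES = 1.88% × 2.338 = 4.395%.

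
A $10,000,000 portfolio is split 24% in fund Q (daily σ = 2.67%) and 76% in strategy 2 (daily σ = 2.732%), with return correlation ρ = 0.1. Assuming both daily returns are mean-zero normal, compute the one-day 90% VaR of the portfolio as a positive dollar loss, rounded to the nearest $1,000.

σ_p² = 0.24²·2.67² + 0.76²·2.732² + 2·0.1·0.24·0.76·2.67·2.732 = 4.9878 (%²).
σ_p = √4.9878 = 2.233%.
At 90%, z = 1.282.
VaR = 1.282 × 2.233% = 2.863%; on $10,000,000 that is $286,300.

$286,000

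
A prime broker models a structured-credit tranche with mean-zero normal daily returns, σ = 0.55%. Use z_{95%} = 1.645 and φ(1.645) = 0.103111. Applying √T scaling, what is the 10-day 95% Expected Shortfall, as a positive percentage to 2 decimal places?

σ_{10d} = 0.55% × √10 = 1.739%.
ES multiplier = φ(z)/(1−α) = 0.103111/0.05 = 2.062.
ES = 1.739% × 2.062 = 3.586%.

3.59%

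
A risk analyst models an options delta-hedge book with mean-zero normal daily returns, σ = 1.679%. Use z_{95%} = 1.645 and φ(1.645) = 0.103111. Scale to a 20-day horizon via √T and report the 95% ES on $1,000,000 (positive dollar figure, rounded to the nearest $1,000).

σ_{20d} = 1.679% × √20 = 7.509%.
ES multiplier = φ(z)/(1−α) = 0.103111/0.05 = 2.062.
ES = 7.509% × 2.062 = 15.484%; on $1,000,000: $154,840.

$155,000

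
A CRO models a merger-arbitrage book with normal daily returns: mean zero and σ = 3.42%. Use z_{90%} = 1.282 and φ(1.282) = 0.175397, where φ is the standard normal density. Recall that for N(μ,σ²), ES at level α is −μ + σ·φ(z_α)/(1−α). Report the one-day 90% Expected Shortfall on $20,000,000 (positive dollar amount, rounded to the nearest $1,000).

Tail multiplier: φ(z)/(1−α) = 0.175397 / 0.1 = 1.754.
ES = 3.42% × 1.754 = 5.999%.
On $20,000,000: 0.05999 × $20,000,000 = $1,199,800.

$1,200,000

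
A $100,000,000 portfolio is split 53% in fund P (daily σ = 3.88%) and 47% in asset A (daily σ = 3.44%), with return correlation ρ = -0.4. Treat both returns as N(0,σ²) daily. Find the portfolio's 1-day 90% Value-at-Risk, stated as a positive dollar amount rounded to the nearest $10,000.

σ_p² = 0.53²·3.88² + 0.47²·3.44² + 2·-0.4·0.53·0.47·3.88·3.44 = 4.1830 (%²).
σ_p = √4.1830 = 2.045%.
At 90%, z = 1.282.
VaR = 1.282 × 2.045% = 2.622%; on $100,000,000 that is $2,622,000.

$2,620,000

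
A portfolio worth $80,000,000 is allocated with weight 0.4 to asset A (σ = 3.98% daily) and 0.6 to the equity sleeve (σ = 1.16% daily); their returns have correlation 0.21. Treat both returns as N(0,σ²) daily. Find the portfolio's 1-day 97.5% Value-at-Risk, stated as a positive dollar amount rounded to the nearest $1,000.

σ_p² = 0.4²·3.98² + 0.6²·1.16² + 2·0.21·0.4·0.6·3.98·1.16 = 3.4843 (%²).
σ_p = √3.4843 = 1.867%.
At 97.5%, z = 1.960.
VaR = 1.960 × 1.867% = 3.659%; on $80,000,000 that is $2,927,200.

$2,927,000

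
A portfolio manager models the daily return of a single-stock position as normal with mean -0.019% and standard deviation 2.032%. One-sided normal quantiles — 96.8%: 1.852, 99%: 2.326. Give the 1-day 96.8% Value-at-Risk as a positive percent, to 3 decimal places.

VaR = −μ + z·σ = −(-0.019%) + 1.852 × 2.032% = 3.782%.

3.782%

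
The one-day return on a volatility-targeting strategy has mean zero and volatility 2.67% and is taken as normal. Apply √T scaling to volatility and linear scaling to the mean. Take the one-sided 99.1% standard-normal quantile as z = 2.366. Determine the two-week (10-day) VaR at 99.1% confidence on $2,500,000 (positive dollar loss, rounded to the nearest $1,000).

$499,000

σ_{10d} = 2.67% × √10 = 8.443%.
VaR = 2.366 × 8.443% = 19.976%.
On $2,500,000: 0.19976 × $2,500,000 = $499,400.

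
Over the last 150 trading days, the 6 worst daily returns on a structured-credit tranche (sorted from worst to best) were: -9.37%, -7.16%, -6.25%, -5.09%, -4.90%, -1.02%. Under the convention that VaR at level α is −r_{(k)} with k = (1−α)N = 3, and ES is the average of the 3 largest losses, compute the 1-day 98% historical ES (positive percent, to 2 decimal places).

The 3 worst returns sum to -22.78%.
ES = −(-22.78%) / 3 = 7.5933…% ≈ 7.59%.

7.59%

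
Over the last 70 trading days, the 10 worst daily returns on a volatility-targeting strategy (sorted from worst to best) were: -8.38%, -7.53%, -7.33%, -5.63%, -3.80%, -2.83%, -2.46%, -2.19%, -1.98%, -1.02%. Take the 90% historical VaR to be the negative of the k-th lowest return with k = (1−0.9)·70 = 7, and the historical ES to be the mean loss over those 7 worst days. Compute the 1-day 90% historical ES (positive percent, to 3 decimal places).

5.423%

The 7 worst returns sum to -37.96%.
ES = −(-37.96%) / 7 = 5.4228…% ≈ 5.423%.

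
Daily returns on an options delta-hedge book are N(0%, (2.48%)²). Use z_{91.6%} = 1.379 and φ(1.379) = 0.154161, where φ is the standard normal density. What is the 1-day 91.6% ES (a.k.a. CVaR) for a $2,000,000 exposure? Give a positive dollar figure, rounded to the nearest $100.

Tail multiplier: φ(z)/(1−α) = 0.154161 / 0.084 = 1.835.
ES = 2.48% × 1.835 = 4.551%.
On $2,000,000: 0.04551 × $2,000,000 = $91,020.

$91,000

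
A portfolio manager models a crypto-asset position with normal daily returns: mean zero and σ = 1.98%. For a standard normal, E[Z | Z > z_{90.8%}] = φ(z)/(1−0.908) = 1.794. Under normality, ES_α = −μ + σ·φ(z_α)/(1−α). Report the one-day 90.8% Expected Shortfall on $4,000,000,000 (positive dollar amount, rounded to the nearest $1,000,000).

ES = 1.98% × 1.794 = 3.552%.
On $4,000,000,000: 0.03552 × $4,000,000,000 = $142,080,000.

$142,000,000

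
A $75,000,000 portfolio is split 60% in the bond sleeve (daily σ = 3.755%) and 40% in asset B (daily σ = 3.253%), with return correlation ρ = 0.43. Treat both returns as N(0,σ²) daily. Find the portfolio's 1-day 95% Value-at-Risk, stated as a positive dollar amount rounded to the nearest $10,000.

σ_p² = 0.6²·3.755² + 0.4²·3.253² + 2·0.43·0.6·0.4·3.755·3.253 = 9.2903 (%²).
σ_p = √9.2903 = 3.048%.
At 95%, z = 1.645.
VaR = 1.645 × 3.048% = 5.014%; on $75,000,000 that is $3,760,500.

$3,760,000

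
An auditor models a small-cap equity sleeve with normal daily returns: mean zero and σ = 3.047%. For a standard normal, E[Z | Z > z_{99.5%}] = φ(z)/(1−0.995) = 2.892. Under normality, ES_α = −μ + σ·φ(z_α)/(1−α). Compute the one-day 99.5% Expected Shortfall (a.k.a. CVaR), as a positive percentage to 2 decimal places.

8.81%

ES = 3.047% × 2.892 = 8.812%.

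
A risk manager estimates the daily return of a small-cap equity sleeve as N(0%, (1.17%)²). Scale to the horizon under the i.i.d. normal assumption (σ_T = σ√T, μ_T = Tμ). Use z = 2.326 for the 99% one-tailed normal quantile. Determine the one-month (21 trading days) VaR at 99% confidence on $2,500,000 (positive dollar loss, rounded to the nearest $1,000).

$312,000

σ_{21d} = 1.17% × √21 = 5.362%.
VaR = 2.326 × 5.362% = 12.472%.
On $2,500,000: 0.12472 × $2,500,000 = $311,800.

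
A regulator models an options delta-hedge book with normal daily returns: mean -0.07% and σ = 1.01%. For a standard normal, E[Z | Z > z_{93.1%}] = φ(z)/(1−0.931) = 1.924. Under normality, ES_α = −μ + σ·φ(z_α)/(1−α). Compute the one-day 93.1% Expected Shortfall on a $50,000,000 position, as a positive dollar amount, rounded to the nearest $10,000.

$1,010,000

ES = −(-0.07%) + 1.01% × 1.924 = 2.013%.
On $50,000,000: 0.02013 × $50,000,000 = $1,006,500.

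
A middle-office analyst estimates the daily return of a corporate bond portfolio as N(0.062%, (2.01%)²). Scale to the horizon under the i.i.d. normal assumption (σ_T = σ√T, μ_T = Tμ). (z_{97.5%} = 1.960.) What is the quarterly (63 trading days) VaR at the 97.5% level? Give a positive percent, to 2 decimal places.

σ_{63d} = 2.01% × √63 = 15.954%; μ_{63d} = 63 × 0.062% = 3.906%.
VaR = −(3.906%) + 1.960 × 15.954% = 27.364%.

27.36%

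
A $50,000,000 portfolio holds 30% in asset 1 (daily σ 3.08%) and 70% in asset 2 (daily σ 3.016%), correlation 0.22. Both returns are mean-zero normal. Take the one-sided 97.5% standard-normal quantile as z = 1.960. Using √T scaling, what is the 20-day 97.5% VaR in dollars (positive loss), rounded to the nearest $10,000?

$10,890,000

σ_p = √(0.3²·3.08² + 0.7²·3.016² + 2·0.22·0.3·0.7·3.08·3.016) = 2.484%.
σ_{20d} = 2.484% × √20 = 11.109%.
VaR = 1.960 × 11.109% = 21.774%; on $50,000,000 that is $10,887,000.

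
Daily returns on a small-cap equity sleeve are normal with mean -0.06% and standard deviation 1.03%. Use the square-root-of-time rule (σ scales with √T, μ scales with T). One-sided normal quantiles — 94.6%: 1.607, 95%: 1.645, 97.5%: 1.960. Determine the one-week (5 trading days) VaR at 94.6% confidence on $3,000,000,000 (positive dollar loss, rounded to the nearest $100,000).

σ_{5d} = 1.03% × √5 = 2.303%; μ_{5d} = 5 × -0.06% = -0.300%.
VaR = −(-0.300%) + 1.607 × 2.303% = 4.001%.
On $3,000,000,000: 0.04001 × $3,000,000,000 = $120,030,000.

$120,000,000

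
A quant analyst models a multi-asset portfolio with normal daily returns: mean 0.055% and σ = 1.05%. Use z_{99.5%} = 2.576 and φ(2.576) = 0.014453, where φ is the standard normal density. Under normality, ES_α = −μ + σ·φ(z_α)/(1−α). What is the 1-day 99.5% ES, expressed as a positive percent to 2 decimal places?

2.98%

Tail multiplier: φ(z)/(1−α) = 0.014453 / 0.005 = 2.891.
ES = −(0.055%) + 1.05% × 2.891 = 2.981%.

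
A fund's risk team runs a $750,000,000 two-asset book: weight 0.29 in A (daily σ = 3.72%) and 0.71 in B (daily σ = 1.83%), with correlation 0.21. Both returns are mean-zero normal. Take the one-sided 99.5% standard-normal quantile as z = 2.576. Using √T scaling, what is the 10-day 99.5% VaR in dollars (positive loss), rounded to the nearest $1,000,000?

σ_p = √(0.29²·3.72² + 0.71²·1.83² + 2·0.21·0.29·0.71·3.72·1.83) = 1.855%.
σ_{10d} = 1.855% × √10 = 5.866%.
VaR = 2.576 × 5.866% = 15.111%; on $750,000,000 that is $113,332,500.

$113,000,000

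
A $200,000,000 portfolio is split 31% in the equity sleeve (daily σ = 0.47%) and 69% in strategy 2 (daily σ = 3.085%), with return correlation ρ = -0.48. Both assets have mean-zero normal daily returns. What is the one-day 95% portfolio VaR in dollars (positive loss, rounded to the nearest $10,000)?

σ_p² = 0.31²·0.47² + 0.69²·3.085² + 2·-0.48·0.31·0.69·0.47·3.085 = 4.2546 (%²).
σ_p = √4.2546 = 2.063%.
At 95%, z = 1.645.
VaR = 1.645 × 2.063% = 3.394%; on $200,000,000 that is $6,788,000.

$6,790,000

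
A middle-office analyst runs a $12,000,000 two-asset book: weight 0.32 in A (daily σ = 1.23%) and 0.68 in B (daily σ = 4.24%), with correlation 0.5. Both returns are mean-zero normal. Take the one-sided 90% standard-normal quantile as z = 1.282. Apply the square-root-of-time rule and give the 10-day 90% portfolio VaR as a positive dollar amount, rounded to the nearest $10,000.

$1,510,000

σ_p = √(0.32²·1.23² + 0.68²·4.24² + 2·0.5·0.32·0.68·1.23·4.24) = 3.099%.
σ_{10d} = 3.099% × √10 = 9.800%.
VaR = 1.282 × 9.800% = 12.564%; on $12,000,000 that is $1,507,680.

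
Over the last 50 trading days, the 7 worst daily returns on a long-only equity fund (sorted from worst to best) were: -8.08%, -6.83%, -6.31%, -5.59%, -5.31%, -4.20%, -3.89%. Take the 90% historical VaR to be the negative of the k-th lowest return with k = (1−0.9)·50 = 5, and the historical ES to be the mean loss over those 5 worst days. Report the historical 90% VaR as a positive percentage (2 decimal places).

k = 5; the 5th lowest return is -5.31%, so VaR = 5.31%.

5.31%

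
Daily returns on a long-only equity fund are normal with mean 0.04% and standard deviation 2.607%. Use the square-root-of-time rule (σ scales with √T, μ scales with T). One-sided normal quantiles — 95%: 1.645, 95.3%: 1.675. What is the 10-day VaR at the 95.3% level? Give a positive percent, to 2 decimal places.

σ_{10d} = 2.607% × √10 = 8.244%; μ_{10d} = 10 × 0.04% = 0.400%.
VaR = −(0.400%) + 1.675 × 8.244% = 13.409%.

13.41%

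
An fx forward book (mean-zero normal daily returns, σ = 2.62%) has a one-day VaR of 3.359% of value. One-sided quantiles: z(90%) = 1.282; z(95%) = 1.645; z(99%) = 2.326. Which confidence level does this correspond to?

90%

Implied z = VaR/σ = 3.359 / 2.62 = 1.282.
This matches z(90%) = 1.282.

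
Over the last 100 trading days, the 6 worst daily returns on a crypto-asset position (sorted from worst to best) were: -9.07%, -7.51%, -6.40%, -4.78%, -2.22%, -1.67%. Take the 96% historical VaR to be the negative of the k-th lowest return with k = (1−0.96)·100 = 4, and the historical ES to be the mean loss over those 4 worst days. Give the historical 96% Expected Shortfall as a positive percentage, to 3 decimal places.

The 4 worst returns sum to -27.76%.
ES = −(-27.76%) / 4 = 6.94% ≈ 6.940%.

6.940%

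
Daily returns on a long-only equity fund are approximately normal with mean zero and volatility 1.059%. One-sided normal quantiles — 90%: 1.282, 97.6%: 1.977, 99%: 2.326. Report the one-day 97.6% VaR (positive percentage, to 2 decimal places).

2.09%

VaR = z·σ = 1.977 × 1.059% = 2.094%.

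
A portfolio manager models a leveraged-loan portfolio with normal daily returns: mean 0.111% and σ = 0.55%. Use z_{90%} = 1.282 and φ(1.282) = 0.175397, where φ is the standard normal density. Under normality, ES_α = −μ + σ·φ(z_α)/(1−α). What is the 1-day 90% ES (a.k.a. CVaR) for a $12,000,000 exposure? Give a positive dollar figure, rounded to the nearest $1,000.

$102,000

Tail multiplier: φ(z)/(1−α) = 0.175397 / 0.1 = 1.754.
ES = −(0.111%) + 0.55% × 1.754 = 0.854%.
On $12,000,000: 0.00854 × $12,000,000 = $102,480.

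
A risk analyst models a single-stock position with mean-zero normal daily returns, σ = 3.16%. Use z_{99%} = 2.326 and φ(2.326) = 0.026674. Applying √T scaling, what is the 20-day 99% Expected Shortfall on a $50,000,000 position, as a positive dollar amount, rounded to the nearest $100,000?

σ_{20d} = 3.16% × √20 = 14.132%.
ES multiplier = φ(z)/(1−α) = 0.026674/0.01 = 2.667.
ES = 14.132% × 2.667 = 37.690%; on $50,000,000: $18,845,000.

$18,800,000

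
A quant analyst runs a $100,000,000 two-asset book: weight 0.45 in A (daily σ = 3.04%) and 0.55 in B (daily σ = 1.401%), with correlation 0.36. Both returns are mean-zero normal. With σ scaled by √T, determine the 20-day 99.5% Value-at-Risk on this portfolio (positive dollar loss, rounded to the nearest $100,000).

$20,700,000

σ_p = √(0.45²·3.04² + 0.55²·1.401² + 2·0.36·0.45·0.55·3.04·1.401) = 1.796%.
σ_{20d} = 1.796% × √20 = 8.032%.
z(99.5%) = 2.576.
VaR = 2.576 × 8.032% = 20.690%; on $100,000,000 that is $20,690,000.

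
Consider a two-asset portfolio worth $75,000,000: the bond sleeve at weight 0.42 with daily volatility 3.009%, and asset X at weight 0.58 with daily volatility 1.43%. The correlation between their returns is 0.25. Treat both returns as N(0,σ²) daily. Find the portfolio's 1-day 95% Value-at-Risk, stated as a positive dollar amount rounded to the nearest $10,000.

$2,070,000

σ_p² = 0.42²·3.009² + 0.58²·1.43² + 2·0.25·0.42·0.58·3.009·1.43 = 2.8091 (%²).
σ_p = √2.8091 = 1.676%.
At 95%, z = 1.645.
VaR = 1.645 × 1.676% = 2.757%; on $75,000,000 that is $2,067,750.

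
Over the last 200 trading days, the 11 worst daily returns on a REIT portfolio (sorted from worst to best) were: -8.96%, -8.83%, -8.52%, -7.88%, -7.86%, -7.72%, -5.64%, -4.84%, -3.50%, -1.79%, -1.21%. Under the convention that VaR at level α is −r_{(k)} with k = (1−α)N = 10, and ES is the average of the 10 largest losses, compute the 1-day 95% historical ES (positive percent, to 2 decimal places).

The 10 worst returns sum to -65.54%.
ES = −(-65.54%) / 10 = 6.554% ≈ 6.55%.

6.55%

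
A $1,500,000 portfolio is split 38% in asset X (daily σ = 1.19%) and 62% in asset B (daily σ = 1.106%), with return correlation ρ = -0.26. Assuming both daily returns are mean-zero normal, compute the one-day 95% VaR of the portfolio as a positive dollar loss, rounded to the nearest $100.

$17,700

σ_p² = 0.38²·1.19² + 0.62²·1.106² + 2·-0.26·0.38·0.62·1.19·1.106 = 0.5135 (%²).
σ_p = √0.5135 = 0.717%.
At 95%, z = 1.645.
VaR = 1.645 × 0.717% = 1.179%; on $1,500,000 that is $17,685.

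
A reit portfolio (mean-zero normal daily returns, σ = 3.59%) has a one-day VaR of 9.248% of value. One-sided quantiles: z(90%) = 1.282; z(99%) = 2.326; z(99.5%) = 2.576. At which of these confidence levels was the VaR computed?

99.5%

Implied z = VaR/σ = 9.248 / 3.59 = 2.576.
This matches z(99.5%) = 2.576.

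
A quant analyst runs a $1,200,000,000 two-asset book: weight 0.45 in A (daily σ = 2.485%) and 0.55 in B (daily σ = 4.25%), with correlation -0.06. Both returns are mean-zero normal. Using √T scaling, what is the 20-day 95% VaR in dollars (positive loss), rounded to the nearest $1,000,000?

σ_p = √(0.45²·2.485² + 0.55²·4.25² + 2·-0.06·0.45·0.55·2.485·4.25) = 2.530%.
σ_{20d} = 2.530% × √20 = 11.315%.
z(95%) = 1.645.
VaR = 1.645 × 11.315% = 18.613%; on $1,200,000,000 that is $223,356,000.

$223,000,000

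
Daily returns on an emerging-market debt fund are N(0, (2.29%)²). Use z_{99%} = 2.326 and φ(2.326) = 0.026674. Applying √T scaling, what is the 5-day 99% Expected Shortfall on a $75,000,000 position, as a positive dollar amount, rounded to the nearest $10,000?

$10,240,000

σ_{5d} = 2.29% × √5 = 5.121%.
ES multiplier = φ(z)/(1−α) = 0.026674/0.01 = 2.667.
ES = 5.121% × 2.667 = 13.658%; on $75,000,000: $10,243,500.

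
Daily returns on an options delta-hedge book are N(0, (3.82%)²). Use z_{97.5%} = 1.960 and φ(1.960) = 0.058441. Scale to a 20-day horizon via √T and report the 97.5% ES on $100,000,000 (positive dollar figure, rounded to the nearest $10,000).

$39,940,000

σ_{20d} = 3.82% × √20 = 17.084%.
ES multiplier = φ(z)/(1−α) = 0.058441/0.025 = 2.338.
ES = 17.084% × 2.338 = 39.942%; on $100,000,000: $39,942,000.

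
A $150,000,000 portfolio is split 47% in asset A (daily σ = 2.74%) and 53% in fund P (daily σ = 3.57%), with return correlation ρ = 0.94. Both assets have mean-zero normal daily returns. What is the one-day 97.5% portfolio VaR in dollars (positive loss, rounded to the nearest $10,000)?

$9,210,000

σ_p² = 0.47²·2.74² + 0.53²·3.57² + 2·0.94·0.47·0.53·2.74·3.57 = 9.8194 (%²).
σ_p = √9.8194 = 3.134%.
At 97.5%, z = 1.960.
VaR = 1.960 × 3.134% = 6.143%; on $150,000,000 that is $9,214,500.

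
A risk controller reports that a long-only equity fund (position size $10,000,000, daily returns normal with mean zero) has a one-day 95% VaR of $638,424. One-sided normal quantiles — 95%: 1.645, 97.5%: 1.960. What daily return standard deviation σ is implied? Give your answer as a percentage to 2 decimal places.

VaR as a fraction: $638,424 / $10,000,000 = 6.384%.
σ = VaR / z = 6.384% / 1.645 = 3.881%.

3.88%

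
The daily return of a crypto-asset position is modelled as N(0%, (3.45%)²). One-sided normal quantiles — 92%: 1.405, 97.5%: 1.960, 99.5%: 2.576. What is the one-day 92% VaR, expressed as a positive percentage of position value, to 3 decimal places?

VaR = z·σ = 1.405 × 3.45% = 4.847%.

4.847%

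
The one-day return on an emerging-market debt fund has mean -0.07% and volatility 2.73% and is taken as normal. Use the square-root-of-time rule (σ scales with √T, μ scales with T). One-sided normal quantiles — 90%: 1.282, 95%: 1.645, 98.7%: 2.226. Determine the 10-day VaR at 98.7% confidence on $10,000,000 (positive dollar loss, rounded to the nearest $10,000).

σ_{10d} = 2.73% × √10 = 8.633%; μ_{10d} = 10 × -0.07% = -0.700%.
VaR = −(-0.700%) + 2.226 × 8.633% = 19.917%.
On $10,000,000: 0.19917 × $10,000,000 = $1,991,700.

$1,990,000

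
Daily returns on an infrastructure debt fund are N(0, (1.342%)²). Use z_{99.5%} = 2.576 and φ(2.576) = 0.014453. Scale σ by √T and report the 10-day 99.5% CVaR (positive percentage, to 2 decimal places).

σ_{10d} = 1.342% × √10 = 4.244%.
ES multiplier = φ(z)/(1−α) = 0.014453/0.005 = 2.891.
ES = 4.244% × 2.891 = 12.269%.

12.27%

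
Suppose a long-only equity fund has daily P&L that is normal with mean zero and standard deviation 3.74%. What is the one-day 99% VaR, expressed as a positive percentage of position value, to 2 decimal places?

8.70%

At 99% one-sided, z = 2.326.
VaR = z·σ = 2.326 × 3.74% = 8.699%.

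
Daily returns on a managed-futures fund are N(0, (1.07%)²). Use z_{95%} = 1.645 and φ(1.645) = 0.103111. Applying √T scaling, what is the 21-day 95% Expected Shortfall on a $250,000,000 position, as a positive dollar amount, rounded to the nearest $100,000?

σ_{21d} = 1.07% × √21 = 4.903%.
ES multiplier = φ(z)/(1−α) = 0.103111/0.05 = 2.062.
ES = 4.903% × 2.062 = 10.110%; on $250,000,000: $25,275,000.

$25,300,000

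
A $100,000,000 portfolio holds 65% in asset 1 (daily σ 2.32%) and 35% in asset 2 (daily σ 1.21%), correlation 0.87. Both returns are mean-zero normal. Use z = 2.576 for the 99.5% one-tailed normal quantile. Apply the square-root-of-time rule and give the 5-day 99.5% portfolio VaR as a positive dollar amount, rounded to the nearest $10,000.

σ_p = √(0.65²·2.32² + 0.35²·1.21² + 2·0.87·0.65·0.35·2.32·1.21) = 1.888%.
σ_{5d} = 1.888% × √5 = 4.222%.
VaR = 2.576 × 4.222% = 10.876%; on $100,000,000 that is $10,876,000.

$10,880,000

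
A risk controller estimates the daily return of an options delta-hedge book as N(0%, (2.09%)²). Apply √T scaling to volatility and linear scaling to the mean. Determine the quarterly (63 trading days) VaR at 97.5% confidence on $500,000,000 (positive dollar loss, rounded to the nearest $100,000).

$162,600,000

At 97.5%, z = 1.960.
σ_{63d} = 2.09% × √63 = 16.589%.
VaR = 1.960 × 16.589% = 32.514%.
On $500,000,000: 0.32514 × $500,000,000 = $162,570,000.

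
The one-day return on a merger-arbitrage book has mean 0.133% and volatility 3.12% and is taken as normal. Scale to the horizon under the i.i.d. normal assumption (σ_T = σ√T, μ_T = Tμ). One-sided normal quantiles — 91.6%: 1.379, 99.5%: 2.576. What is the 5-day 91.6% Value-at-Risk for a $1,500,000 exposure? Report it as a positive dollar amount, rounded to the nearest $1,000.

σ_{5d} = 3.12% × √5 = 6.977%; μ_{5d} = 5 × 0.133% = 0.665%.
VaR = −(0.665%) + 1.379 × 6.977% = 8.956%.
On $1,500,000: 0.08956 × $1,500,000 = $134,340.

$134,000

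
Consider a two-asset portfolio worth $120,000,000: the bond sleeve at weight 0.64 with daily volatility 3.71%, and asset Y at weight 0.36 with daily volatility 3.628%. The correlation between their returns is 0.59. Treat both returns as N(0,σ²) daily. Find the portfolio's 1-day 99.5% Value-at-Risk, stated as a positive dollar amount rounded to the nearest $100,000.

σ_p² = 0.64²·3.71² + 0.36²·3.628² + 2·0.59·0.64·0.36·3.71·3.628 = 11.0030 (%²).
σ_p = √11.0030 = 3.317%.
At 99.5%, z = 2.576.
VaR = 2.576 × 3.317% = 8.545%; on $120,000,000 that is $10,254,000.

$10,300,000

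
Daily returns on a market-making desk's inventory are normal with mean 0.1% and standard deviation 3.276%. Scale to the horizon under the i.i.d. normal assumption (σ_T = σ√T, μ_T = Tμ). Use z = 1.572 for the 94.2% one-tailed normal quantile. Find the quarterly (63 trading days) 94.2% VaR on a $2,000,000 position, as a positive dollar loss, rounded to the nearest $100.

σ_{63d} = 3.276% × √63 = 26.002%; μ_{63d} = 63 × 0.1% = 6.300%.
VaR = −(6.300%) + 1.572 × 26.002% = 34.575%.
On $2,000,000: 0.34575 × $2,000,000 = $691,500.

$691,500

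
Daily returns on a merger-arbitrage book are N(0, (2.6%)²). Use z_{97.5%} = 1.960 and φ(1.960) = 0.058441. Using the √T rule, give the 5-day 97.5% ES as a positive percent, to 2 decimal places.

13.59%

σ_{5d} = 2.6% × √5 = 5.814%.
ES multiplier = φ(z)/(1−α) = 0.058441/0.025 = 2.338.
ES = 5.814% × 2.338 = 13.593%.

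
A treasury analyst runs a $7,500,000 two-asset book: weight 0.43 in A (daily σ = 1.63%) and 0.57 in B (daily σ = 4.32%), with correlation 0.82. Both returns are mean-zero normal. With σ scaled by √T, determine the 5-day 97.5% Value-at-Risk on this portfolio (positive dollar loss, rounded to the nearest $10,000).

$1,010,000

σ_p = √(0.43²·1.63² + 0.57²·4.32² + 2·0.82·0.43·0.57·1.63·4.32) = 3.064%.
σ_{5d} = 3.064% × √5 = 6.851%.
z(97.5%) = 1.960.
VaR = 1.960 × 6.851% = 13.428%; on $7,500,000 that is $1,007,100.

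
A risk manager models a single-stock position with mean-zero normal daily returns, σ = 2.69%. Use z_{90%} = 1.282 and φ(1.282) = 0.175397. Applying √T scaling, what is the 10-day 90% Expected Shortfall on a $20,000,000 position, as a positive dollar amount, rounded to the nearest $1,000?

$2,984,000

σ_{10d} = 2.69% × √10 = 8.507%.
ES multiplier = φ(z)/(1−α) = 0.175397/0.1 = 1.754.
ES = 8.507% × 1.754 = 14.921%; on $20,000,000: $2,984,200.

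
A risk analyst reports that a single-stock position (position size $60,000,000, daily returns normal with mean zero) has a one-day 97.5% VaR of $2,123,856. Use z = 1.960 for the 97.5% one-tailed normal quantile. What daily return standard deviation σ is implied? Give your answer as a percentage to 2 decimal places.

1.81%

VaR as a fraction: $2,123,856 / $60,000,000 = 3.540%.
σ = VaR / z = 3.540% / 1.960 = 1.806%.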